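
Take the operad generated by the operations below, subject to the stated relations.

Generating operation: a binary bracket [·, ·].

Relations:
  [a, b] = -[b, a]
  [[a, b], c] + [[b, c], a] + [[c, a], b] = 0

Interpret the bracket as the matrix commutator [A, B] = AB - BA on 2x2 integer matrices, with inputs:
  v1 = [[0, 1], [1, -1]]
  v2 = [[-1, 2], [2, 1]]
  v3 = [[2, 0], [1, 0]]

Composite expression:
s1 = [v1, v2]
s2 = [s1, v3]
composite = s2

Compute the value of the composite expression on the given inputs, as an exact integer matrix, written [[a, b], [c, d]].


[[4, -8], [-8, -4]]

[v1, v2] = [[0, 4], [-4, 0]]
[[v1, v2], v3] = [[4, -8], [-8, -4]]


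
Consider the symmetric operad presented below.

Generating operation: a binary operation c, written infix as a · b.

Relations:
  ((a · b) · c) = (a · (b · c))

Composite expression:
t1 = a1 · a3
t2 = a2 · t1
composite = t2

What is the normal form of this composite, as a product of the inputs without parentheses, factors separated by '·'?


All parenthesizations of c agree; list the a-inputs left to right.
(a1 · a3) collapses to a1 · a3
(a2 · (a1 · a3)) collapses to a2 · a1 · a3

a2 · a1 · a3


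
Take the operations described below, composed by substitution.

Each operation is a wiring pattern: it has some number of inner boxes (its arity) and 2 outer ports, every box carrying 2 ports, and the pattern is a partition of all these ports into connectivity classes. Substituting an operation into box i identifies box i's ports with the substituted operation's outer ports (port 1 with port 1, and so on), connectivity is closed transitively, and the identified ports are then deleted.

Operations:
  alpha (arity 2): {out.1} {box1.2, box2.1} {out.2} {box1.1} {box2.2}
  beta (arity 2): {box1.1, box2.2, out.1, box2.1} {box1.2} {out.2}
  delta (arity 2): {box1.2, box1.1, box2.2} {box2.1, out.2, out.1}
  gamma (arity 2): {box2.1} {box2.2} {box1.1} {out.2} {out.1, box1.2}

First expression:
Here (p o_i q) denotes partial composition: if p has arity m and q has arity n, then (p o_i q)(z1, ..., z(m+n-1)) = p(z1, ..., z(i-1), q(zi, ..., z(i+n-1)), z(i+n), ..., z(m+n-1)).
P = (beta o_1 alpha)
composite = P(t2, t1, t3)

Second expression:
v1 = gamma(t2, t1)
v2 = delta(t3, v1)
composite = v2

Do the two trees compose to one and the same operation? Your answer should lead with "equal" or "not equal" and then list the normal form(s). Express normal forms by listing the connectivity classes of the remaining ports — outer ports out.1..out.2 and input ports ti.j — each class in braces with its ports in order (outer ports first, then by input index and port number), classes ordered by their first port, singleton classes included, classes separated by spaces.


Normal form of the first expression: {out.1, t3.1, t3.2} {out.2} {t1.1, t2.2} {t1.2} {t2.1}
Normal form of the second expression: {out.1, out.2, t2.2} {t1.1} {t1.2} {t2.1} {t3.1, t3.2}
They disagree, so not equal.

not equal; first: {out.1, t3.1, t3.2} {out.2} {t1.1, t2.2} {t1.2} {t2.1}; second: {out.1, out.2, t2.2} {t1.1} {t1.2} {t2.1} {t3.1, t3.2}


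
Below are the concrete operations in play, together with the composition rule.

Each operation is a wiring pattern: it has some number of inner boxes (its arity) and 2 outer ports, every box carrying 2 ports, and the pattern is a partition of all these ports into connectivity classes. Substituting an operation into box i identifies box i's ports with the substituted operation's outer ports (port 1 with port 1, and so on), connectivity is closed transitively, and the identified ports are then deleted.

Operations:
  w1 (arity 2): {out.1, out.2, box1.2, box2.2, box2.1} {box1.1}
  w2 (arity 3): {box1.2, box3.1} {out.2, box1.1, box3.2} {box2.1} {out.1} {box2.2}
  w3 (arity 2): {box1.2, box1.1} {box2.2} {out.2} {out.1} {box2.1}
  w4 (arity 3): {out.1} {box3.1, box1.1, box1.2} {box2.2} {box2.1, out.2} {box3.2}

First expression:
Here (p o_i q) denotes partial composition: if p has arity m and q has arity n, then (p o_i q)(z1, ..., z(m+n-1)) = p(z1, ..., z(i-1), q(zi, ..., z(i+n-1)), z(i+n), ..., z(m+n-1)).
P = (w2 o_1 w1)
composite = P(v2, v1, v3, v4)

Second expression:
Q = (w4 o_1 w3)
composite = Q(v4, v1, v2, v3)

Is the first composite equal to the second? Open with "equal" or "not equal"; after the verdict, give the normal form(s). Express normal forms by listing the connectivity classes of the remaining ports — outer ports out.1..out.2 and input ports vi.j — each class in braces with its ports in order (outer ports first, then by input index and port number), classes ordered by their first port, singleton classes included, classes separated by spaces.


The first composite normalizes to {out.1} {out.2, v1.1, v1.2, v2.2, v4.1, v4.2} {v2.1} {v3.1} {v3.2}
The second composite normalizes to {out.1} {out.2, v2.1} {v1.1} {v1.2} {v2.2} {v3.1} {v3.2} {v4.1, v4.2}
Distinct normal forms: not equal.

not equal; the first gives {out.1} {out.2, v1.1, v1.2, v2.2, v4.1, v4.2} {v2.1} {v3.1} {v3.2} and the second {out.1} {out.2, v2.1} {v1.1} {v1.2} {v2.2} {v3.1} {v3.2} {v4.1, v4.2}


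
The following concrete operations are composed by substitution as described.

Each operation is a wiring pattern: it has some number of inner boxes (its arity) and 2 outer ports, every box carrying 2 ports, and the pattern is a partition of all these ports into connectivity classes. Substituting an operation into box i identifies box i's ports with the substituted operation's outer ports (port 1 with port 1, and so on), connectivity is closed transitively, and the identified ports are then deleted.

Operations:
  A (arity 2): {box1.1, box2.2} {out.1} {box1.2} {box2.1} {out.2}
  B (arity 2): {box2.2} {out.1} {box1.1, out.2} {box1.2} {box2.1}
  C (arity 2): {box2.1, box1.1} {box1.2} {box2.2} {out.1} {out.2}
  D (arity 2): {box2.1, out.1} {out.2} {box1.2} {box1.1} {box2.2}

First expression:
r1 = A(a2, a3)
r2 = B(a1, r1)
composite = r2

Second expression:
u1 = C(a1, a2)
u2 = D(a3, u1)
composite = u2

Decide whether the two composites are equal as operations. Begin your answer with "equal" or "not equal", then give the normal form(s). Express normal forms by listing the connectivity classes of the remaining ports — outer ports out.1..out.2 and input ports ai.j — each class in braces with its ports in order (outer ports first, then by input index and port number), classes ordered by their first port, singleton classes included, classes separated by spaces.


Reducing the first expression gives {out.1} {out.2, a1.1} {a1.2} {a2.1, a3.2} {a2.2} {a3.1}
Reducing the second expression gives {out.1} {out.2} {a1.1, a2.1} {a1.2} {a2.2} {a3.1} {a3.2}
No match — not equal.

not equal; the first gives {out.1} {out.2, a1.1} {a1.2} {a2.1, a3.2} {a2.2} {a3.1} and the second {out.1} {out.2} {a1.1, a2.1} {a1.2} {a2.2} {a3.1} {a3.2}


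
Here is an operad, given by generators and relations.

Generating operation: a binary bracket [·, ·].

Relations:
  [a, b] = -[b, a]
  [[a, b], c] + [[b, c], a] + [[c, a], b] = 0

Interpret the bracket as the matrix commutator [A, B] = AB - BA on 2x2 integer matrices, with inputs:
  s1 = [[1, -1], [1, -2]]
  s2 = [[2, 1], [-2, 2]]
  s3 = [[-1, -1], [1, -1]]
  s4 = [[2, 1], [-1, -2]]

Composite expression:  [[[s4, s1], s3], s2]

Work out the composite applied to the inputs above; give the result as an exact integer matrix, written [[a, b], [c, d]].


[[0, -28], [-56, 0]]


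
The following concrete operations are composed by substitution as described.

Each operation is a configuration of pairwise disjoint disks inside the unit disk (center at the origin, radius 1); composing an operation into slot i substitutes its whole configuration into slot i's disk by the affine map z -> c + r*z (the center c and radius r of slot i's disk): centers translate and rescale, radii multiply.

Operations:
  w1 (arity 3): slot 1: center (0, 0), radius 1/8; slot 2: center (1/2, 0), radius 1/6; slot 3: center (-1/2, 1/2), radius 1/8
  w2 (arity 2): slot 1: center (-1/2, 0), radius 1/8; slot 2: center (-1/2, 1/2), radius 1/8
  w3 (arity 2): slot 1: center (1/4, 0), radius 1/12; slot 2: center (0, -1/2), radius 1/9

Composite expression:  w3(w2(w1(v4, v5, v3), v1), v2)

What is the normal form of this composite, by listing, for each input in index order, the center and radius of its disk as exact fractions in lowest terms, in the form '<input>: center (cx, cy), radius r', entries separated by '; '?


v1: center (5/24, 1/24), radius 1/96; v2: center (0, -1/2), radius 1/9; v3: center (13/64, 1/192), radius 1/768; v4: center (5/24, 0), radius 1/768; v5: center (41/192, 0), radius 1/576

Nesting under w3 composes maps z -> c + r*z down each v-path.
v4: after 3 affine steps, its disk has center (5/24, 0), radius 1/768
v5: after 3 affine steps, its disk has center (41/192, 0), radius 1/576
v3: after 3 affine steps, its disk has center (13/64, 1/192), radius 1/768
v1: after 2 affine steps, its disk has center (5/24, 1/24), radius 1/96
v2: after 1 affine step, its disk has center (0, -1/2), radius 1/9


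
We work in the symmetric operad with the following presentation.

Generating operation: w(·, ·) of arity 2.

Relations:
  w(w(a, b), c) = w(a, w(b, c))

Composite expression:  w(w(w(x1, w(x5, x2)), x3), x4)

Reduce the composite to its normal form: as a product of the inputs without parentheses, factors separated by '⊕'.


x1 ⊕ x5 ⊕ x2 ⊕ x3 ⊕ x4


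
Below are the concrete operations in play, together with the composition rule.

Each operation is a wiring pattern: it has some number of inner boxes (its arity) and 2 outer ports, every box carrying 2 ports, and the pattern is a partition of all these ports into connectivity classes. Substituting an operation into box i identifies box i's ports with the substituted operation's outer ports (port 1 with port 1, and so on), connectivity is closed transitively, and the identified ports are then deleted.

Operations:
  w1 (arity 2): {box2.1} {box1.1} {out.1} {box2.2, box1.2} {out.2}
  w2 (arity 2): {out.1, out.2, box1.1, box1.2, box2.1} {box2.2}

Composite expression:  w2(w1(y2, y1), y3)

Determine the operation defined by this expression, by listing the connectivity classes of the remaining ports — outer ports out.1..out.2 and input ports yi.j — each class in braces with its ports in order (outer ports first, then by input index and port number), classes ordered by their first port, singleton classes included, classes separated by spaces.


Substituting into w2 glues patterns; closure does the rest.
stage w1: inputs (y2, y1), connectivity {out.1} {out.2} {y1.1} {y1.2, y2.2} {y2.1}, out.j its boundary
stage w2: inputs (y2, y1, y3), connectivity {out.1, out.2, y3.1} {y1.1} {y1.2, y2.2} {y2.1} {y3.2}, out.j its boundary

{out.1, out.2, y3.1} {y1.1} {y1.2, y2.2} {y2.1} {y3.2}


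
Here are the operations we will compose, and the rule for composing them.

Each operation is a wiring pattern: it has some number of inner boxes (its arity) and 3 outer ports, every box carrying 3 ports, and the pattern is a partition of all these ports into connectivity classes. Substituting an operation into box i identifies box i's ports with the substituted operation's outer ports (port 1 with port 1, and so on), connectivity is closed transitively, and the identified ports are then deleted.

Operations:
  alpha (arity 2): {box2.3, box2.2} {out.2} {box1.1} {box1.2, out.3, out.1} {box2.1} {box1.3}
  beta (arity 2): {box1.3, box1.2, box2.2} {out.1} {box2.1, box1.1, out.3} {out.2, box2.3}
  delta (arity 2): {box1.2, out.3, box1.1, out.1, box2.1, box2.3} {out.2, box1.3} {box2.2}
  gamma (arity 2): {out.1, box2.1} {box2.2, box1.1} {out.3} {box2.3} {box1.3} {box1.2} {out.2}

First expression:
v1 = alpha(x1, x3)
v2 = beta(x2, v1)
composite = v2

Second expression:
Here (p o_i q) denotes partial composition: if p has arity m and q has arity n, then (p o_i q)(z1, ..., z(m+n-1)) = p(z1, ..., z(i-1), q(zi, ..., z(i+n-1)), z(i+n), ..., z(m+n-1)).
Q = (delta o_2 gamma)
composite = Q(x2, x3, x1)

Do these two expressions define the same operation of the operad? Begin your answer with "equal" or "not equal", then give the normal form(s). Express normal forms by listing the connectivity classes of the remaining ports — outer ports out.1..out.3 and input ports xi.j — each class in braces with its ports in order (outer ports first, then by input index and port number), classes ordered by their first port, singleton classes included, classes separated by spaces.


not equal; the first gives {out.1} {out.2, out.3, x1.2, x2.1} {x1.1} {x1.3} {x2.2, x2.3} {x3.1} {x3.2, x3.3} and the second {out.1, out.3, x1.1, x2.1, x2.2} {out.2, x2.3} {x1.2, x3.1} {x1.3} {x3.2} {x3.3}


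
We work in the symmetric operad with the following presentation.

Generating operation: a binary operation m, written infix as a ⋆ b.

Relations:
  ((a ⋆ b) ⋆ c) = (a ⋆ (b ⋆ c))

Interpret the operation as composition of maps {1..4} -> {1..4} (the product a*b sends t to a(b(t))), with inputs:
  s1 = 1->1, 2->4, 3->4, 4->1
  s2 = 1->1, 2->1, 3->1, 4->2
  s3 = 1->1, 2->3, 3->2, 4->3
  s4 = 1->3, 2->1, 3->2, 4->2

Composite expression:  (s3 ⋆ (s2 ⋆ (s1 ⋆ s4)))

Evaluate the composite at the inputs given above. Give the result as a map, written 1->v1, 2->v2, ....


1->3, 2->1, 3->3, 4->3

(s1 ⋆ s4) = 1->4, 2->1, 3->4, 4->4
(s2 ⋆ (s1 ⋆ s4)) = 1->2, 2->1, 3->2, 4->2
(s3 ⋆ (s2 ⋆ (s1 ⋆ s4))) = 1->3, 2->1, 3->3, 4->3


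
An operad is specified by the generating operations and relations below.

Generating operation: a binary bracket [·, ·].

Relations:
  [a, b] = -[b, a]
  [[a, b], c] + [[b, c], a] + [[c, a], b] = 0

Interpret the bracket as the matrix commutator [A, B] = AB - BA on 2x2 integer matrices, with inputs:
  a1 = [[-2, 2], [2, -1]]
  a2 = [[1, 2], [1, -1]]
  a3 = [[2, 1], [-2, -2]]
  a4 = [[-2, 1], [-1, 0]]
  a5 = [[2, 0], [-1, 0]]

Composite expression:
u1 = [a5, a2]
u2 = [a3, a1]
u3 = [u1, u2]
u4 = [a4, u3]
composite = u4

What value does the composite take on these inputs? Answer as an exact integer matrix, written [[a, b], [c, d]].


[[-36, 0], [-72, 36]]


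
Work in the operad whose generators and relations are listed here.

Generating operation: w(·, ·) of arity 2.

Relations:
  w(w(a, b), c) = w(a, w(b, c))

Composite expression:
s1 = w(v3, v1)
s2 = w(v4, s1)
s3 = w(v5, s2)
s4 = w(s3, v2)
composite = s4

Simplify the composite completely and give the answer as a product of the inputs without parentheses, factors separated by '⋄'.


v5 ⋄ v4 ⋄ v3 ⋄ v1 ⋄ v2


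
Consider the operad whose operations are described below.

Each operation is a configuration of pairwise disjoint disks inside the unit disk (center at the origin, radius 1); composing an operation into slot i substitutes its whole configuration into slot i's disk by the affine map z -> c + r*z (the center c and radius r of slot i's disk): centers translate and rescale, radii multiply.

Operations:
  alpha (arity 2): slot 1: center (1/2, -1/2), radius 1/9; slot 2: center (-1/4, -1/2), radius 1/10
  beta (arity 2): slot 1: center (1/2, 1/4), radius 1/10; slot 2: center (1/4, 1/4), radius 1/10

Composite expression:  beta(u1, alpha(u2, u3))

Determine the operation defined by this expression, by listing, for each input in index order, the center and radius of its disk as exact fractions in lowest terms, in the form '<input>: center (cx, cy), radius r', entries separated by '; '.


u1: center (1/2, 1/4), radius 1/10; u2: center (3/10, 1/5), radius 1/90; u3: center (9/40, 1/5), radius 1/100

Each u-disk chains the slot maps above it in beta; radii multiply.
for u1, the 1-step affine chain lands on center (1/2, 1/4), radius 1/10
for u2, the 2-step affine chain lands on center (3/10, 1/5), radius 1/90
for u3, the 2-step affine chain lands on center (9/40, 1/5), radius 1/100


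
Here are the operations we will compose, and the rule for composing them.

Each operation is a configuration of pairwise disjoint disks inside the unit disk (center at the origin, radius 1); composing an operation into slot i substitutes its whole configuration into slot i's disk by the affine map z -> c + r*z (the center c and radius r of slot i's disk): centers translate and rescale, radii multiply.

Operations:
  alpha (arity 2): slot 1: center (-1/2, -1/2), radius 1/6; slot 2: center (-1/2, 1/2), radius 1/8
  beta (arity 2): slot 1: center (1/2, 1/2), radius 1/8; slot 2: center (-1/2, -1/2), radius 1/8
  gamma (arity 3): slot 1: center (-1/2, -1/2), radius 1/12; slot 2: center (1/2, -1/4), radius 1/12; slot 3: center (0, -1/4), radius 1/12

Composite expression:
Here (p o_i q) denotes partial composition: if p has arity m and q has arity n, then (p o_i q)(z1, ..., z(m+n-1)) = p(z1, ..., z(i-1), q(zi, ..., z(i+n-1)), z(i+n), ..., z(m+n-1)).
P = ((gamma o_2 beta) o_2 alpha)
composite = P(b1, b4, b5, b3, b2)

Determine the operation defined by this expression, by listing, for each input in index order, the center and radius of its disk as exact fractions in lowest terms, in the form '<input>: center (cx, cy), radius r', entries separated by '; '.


Below gamma, radii multiply path by path; the b-disk centers shift.
for b1, the 1-step affine chain lands on center (-1/2, -1/2), radius 1/12
for b4, the 3-step affine chain lands on center (103/192, -41/192), radius 1/576
for b5, the 3-step affine chain lands on center (103/192, -13/64), radius 1/768
for b3, the 2-step affine chain lands on center (11/24, -7/24), radius 1/96
for b2, the 1-step affine chain lands on center (0, -1/4), radius 1/12

b1: center (-1/2, -1/2), radius 1/12; b2: center (0, -1/4), radius 1/12; b3: center (11/24, -7/24), radius 1/96; b4: center (103/192, -41/192), radius 1/576; b5: center (103/192, -13/64), radius 1/768


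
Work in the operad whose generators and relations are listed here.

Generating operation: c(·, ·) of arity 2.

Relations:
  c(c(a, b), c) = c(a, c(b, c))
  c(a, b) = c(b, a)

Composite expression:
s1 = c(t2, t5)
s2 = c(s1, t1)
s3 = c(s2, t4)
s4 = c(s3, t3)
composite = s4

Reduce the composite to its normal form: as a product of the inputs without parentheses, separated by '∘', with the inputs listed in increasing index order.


With c associative and commutative, the t-input set is all that matters.
c(t2, t5) collapses to t2 ∘ t5
c(c(t2, t5), t1) collapses to t2 ∘ t5 ∘ t1
c(c(c(t2, t5), t1), t4) collapses to t2 ∘ t5 ∘ t1 ∘ t4
c(c(c(c(t2, t5), t1), t4), t3) collapses to t2 ∘ t5 ∘ t1 ∘ t4 ∘ t3
sorting the factors by input index: t1 ∘ t2 ∘ t3 ∘ t4 ∘ t5

t1 ∘ t2 ∘ t3 ∘ t4 ∘ t5


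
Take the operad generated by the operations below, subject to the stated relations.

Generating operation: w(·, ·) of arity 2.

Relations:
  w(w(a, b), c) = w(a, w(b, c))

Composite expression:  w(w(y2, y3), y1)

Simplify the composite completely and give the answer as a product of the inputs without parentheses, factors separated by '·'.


y2 · y3 · y1

Key point: w is associative — brackets drop, the y-order remains.
w(y2, y3) reduces to y2 · y3
w(w(y2, y3), y1) reduces to y2 · y3 · y1


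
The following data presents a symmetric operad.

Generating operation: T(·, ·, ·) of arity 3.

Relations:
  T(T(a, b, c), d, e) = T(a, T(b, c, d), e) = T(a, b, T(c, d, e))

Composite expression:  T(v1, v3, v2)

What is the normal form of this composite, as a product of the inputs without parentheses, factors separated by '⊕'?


v1 ⊕ v3 ⊕ v2

Associativity of T dissolves the nesting; only the v-input order survives.
T(v1, v3, v2) spells out as v1 ⊕ v3 ⊕ v2


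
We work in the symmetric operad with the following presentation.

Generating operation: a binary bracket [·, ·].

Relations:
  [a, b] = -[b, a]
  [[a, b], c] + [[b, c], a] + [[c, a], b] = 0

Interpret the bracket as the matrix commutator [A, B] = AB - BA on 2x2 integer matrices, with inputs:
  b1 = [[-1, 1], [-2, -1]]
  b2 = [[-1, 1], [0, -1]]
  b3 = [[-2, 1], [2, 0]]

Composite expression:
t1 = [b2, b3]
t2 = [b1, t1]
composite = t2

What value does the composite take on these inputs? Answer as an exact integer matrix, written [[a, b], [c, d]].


[b2, b3] = [[2, 2], [0, -2]]
[b1, [b2, b3]] = [[4, -4], [-8, -4]]

[[4, -4], [-8, -4]]


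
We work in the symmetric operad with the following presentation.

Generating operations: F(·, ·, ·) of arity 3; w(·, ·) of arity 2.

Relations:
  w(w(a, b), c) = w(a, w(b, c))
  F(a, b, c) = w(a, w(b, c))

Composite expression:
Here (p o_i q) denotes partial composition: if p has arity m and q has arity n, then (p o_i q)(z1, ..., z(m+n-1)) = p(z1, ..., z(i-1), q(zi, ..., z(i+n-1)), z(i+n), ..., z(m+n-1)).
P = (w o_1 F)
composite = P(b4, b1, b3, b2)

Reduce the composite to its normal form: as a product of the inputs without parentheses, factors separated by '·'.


b4 · b1 · b3 · b2

Key point: w is associative — brackets drop, the b-order remains.
F(b4, b1, b3) reduces to b4 · b1 · b3
w(F(b4, b1, b3), b2) reduces to b4 · b1 · b3 · b2


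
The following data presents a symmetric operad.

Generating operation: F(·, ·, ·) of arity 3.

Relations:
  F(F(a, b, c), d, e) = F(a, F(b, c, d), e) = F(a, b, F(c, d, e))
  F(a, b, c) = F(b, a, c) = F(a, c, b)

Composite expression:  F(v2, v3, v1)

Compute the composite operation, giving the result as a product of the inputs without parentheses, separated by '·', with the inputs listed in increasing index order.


v1 · v2 · v3

Any arrangement under F is one operation, so sort the v-inputs.
F(v2, v3, v1) collapses to v2 · v3 · v1
sorting the factors by input index: v1 · v2 · v3


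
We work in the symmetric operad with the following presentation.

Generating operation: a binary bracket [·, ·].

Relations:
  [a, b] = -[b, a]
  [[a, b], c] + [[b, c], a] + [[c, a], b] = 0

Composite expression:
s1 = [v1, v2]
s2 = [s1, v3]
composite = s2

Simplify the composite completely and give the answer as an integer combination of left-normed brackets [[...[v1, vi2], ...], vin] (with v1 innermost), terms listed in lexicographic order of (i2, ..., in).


[[v1, v2], v3]


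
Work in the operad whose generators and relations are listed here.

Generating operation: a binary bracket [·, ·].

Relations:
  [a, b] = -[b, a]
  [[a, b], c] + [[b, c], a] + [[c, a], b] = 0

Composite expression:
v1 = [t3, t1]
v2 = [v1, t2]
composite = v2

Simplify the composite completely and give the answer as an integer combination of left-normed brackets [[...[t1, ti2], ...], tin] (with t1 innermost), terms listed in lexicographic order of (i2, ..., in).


Antisymmetry and Jacobi reduce to t1-anchored left-normed brackets.
Composite bracket: [[t3, t1], t2]
Each bracket splits as ab - ba, giving 4 signed words (2^2 = 4).
Words beginning with t1 determine it all:
  sign of t1t3t2 is -1, so it contributes -[[t1, t3], t2]

-[[t1, t3], t2]


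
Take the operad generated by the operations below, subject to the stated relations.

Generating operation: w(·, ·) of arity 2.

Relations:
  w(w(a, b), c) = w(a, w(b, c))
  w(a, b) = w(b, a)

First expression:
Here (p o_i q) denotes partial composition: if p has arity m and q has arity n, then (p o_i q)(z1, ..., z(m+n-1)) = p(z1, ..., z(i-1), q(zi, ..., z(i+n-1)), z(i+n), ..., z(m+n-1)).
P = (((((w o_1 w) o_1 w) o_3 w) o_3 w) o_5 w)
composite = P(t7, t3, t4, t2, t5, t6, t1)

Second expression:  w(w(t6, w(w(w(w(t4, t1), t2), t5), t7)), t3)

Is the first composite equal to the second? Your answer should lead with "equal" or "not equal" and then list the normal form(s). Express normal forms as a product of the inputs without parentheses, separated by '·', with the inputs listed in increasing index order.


equal; both compose to t1 · t2 · t3 · t4 · t5 · t6 · t7

The first expression, normalized: t1 · t2 · t3 · t4 · t5 · t6 · t7
The second expression, normalized: t1 · t2 · t3 · t4 · t5 · t6 · t7
Both agree, so they are equal.


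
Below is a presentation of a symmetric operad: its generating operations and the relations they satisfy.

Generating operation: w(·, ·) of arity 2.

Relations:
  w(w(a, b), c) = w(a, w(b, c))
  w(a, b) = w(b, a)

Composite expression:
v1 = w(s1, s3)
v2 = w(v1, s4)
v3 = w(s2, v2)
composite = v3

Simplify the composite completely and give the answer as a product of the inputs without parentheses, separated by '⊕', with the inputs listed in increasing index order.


Key point: w commutes, so take the s-inputs in any fixed order.
w(s1, s3) reduces to s1 ⊕ s3
w(w(s1, s3), s4) reduces to s1 ⊕ s3 ⊕ s4
w(s2, w(w(s1, s3), s4)) reduces to s2 ⊕ s1 ⊕ s3 ⊕ s4
commutativity sorts the factors: s1 ⊕ s2 ⊕ s3 ⊕ s4

s1 ⊕ s2 ⊕ s3 ⊕ s4


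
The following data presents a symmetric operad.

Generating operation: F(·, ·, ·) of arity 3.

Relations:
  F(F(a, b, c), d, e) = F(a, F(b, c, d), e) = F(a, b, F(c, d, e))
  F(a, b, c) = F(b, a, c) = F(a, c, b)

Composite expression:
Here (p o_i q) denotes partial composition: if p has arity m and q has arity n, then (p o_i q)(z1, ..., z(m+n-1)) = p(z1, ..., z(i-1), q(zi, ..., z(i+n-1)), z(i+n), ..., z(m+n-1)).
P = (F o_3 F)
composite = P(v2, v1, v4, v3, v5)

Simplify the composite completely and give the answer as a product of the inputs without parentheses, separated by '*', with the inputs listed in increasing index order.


Reordering under F is free, so list the v-inputs canonically.
F(v4, v3, v5) spells out as v4 * v3 * v5
F(v2, v1, F(v4, v3, v5)) spells out as v2 * v1 * v4 * v3 * v5
the factors in increasing index order: v1 * v2 * v3 * v4 * v5

v1 * v2 * v3 * v4 * v5


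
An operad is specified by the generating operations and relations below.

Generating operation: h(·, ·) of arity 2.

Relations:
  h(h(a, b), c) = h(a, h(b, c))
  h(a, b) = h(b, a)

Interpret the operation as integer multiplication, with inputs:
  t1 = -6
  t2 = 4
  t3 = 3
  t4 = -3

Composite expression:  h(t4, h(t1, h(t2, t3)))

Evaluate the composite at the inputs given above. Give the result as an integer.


h(t2, t3) = 12
h(t1, h(t2, t3)) = -72
h(t4, h(t1, h(t2, t3))) = 216

216


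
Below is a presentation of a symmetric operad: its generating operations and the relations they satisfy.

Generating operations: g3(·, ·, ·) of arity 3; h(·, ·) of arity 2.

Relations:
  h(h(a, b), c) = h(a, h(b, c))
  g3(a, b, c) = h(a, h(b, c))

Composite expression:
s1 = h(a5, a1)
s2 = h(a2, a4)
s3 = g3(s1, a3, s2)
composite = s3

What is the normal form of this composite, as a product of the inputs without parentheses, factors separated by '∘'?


All parenthesizations of g3 agree; list the a-inputs left to right.
h(a5, a1) linearizes to a5 ∘ a1
h(a2, a4) linearizes to a2 ∘ a4
g3(h(a5, a1), a3, h(a2, a4)) linearizes to a5 ∘ a1 ∘ a3 ∘ a2 ∘ a4

a5 ∘ a1 ∘ a3 ∘ a2 ∘ a4


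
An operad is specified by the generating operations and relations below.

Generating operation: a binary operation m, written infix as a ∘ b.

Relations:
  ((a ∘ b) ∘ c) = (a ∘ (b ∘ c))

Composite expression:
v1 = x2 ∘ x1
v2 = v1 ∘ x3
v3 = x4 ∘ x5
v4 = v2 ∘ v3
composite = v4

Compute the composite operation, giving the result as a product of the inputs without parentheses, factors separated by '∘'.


All parenthesizations of m agree; list the x-inputs left to right.
(x2 ∘ x1) spells out as x2 ∘ x1
((x2 ∘ x1) ∘ x3) spells out as x2 ∘ x1 ∘ x3
(x4 ∘ x5) spells out as x4 ∘ x5
(((x2 ∘ x1) ∘ x3) ∘ (x4 ∘ x5)) spells out as x2 ∘ x1 ∘ x3 ∘ x4 ∘ x5

x2 ∘ x1 ∘ x3 ∘ x4 ∘ x5


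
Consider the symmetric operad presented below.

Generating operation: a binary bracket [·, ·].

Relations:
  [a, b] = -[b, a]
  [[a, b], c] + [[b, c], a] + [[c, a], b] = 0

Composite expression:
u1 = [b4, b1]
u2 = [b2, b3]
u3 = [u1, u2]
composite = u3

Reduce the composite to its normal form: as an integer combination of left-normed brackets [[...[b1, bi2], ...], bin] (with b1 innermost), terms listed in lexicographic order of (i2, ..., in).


Skip Jacobi rewriting: expand, keep b1-initial words, read off terms.
Composite bracket: [[b4, b1], [b2, b3]]
The bracket unfolds into 8 signed words via [a, b] = ab - ba (2^3 = 8).
Collect the words opening with b1:
  b1b4b2b3 appears with sign -1, giving the term -[[[b1, b4], b2], b3]
  b1b4b3b2 appears with sign +1, giving the term +[[[b1, b4], b3], b2]

-[[[b1, b4], b2], b3] + [[[b1, b4], b3], b2]


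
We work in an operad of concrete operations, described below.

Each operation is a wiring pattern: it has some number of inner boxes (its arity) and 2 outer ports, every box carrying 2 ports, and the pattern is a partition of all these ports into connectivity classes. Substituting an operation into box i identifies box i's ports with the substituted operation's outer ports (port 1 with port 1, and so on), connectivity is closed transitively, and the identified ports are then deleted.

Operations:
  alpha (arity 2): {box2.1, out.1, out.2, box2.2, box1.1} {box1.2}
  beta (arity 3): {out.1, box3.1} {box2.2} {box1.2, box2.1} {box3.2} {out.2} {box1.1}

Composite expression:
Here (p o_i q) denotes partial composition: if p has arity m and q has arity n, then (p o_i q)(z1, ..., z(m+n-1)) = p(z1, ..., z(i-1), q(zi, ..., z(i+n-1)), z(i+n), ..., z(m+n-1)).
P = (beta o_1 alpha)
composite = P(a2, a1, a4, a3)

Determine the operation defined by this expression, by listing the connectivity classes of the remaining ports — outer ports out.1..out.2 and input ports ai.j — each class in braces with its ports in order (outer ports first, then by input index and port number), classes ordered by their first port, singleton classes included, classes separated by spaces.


{out.1, a3.1} {out.2} {a1.1, a1.2, a2.1, a4.1} {a2.2} {a3.2} {a4.2}

After gluing at beta, chains via deleted ports link the a-ports.
alpha over (a2, a1) gives {out.1, out.2, a1.1, a1.2, a2.1} {a2.2}, out.j being that stage's outer ports
beta over (a2, a1, a4, a3) gives {out.1, a3.1} {out.2} {a1.1, a1.2, a2.1, a4.1} {a2.2} {a3.2} {a4.2}, out.j being that stage's outer ports


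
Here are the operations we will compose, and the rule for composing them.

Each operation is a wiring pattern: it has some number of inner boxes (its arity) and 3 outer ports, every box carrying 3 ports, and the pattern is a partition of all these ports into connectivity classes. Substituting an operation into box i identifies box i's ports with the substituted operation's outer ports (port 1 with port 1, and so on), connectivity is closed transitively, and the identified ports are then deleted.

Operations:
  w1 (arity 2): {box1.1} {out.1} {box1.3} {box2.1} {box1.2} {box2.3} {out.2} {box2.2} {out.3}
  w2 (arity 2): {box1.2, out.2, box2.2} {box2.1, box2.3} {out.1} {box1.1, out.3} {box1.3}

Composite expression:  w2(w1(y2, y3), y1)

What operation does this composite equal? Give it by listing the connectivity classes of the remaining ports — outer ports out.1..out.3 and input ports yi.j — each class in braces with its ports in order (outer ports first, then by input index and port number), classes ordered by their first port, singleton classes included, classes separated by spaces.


Connectivity passes through glued w2-boundaries; trace each wire chain.
through w1, on inputs (y2, y3): {out.1} {out.2} {out.3} {y2.1} {y2.2} {y2.3} {y3.1} {y3.2} {y3.3} (out.j = stage outer ports)
through w2, on inputs (y2, y3, y1): {out.1} {out.2, y1.2} {out.3} {y1.1, y1.3} {y2.1} {y2.2} {y2.3} {y3.1} {y3.2} {y3.3} (out.j = stage outer ports)

{out.1} {out.2, y1.2} {out.3} {y1.1, y1.3} {y2.1} {y2.2} {y2.3} {y3.1} {y3.2} {y3.3}


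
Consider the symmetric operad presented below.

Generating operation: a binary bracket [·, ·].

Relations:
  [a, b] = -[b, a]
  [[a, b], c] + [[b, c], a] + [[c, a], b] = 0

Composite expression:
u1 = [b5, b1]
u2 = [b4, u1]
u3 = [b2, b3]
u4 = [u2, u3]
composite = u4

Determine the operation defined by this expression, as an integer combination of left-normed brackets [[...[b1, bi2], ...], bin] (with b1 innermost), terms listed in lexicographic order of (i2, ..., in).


[[[[b1, b5], b4], b2], b3] - [[[[b1, b5], b4], b3], b2]


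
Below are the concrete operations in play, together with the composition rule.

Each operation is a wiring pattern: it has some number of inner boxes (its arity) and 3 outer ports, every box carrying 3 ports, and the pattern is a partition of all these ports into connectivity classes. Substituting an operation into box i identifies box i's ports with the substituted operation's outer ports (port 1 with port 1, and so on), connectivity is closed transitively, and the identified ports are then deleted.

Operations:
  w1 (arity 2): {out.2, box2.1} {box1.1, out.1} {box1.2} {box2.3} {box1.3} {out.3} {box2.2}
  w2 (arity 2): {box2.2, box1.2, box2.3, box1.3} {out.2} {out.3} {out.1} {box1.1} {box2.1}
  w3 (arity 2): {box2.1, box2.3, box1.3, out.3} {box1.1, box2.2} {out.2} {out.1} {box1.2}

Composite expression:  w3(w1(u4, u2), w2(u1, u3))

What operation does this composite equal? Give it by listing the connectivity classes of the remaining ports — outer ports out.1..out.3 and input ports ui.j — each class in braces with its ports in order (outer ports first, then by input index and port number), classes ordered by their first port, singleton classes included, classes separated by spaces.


Two ports join when wires chain via w3-identified ports.
through w1, on inputs (u4, u2): {out.1, u4.1} {out.2, u2.1} {out.3} {u2.2} {u2.3} {u4.2} {u4.3} (out.j = stage outer ports)
through w2, on inputs (u1, u3): {out.1} {out.2} {out.3} {u1.1} {u1.2, u1.3, u3.2, u3.3} {u3.1} (out.j = stage outer ports)
through w3, on inputs (u4, u2, u1, u3): {out.1} {out.2} {out.3} {u1.1} {u1.2, u1.3, u3.2, u3.3} {u2.1} {u2.2} {u2.3} {u3.1} {u4.1} {u4.2} {u4.3} (out.j = stage outer ports)

{out.1} {out.2} {out.3} {u1.1} {u1.2, u1.3, u3.2, u3.3} {u2.1} {u2.2} {u2.3} {u3.1} {u4.1} {u4.2} {u4.3}


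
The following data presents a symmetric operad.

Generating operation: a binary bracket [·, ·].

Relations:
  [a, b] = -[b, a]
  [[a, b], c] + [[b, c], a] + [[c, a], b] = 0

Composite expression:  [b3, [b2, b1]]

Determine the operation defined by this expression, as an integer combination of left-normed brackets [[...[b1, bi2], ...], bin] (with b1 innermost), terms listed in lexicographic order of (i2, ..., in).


[[b1, b2], b3]

A multilinear Lie element is pinned by b1-initial words (b1 innermost).
Composite bracket: [b3, [b2, b1]]
Expanding via [a, b] = ab - ba: 4 signed words (2^2 = 4).
Words beginning with b1 determine it all:
  from b1b2b3, sign +1: term +[[b1, b2], b3]


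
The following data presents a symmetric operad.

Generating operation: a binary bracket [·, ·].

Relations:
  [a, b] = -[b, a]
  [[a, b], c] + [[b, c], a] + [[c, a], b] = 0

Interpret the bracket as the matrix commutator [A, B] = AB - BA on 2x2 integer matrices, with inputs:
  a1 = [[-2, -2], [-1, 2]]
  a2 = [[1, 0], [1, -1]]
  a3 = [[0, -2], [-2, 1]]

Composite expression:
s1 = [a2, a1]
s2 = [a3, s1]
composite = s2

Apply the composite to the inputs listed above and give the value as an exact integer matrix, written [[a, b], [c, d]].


[[-4, 12], [-10, 4]]


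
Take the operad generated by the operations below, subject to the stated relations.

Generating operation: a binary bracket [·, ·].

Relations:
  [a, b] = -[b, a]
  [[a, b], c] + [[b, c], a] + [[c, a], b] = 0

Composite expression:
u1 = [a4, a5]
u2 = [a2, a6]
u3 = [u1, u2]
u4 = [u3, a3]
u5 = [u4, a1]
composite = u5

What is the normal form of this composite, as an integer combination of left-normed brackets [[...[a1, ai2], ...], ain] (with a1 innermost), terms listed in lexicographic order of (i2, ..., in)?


Left-normed coefficients sit on the a1-initial expansion words.
Composite bracket: [[[[a4, a5], [a2, a6]], a3], a1]
Each bracket splits as ab - ba, giving 32 signed words (2^5 = 32).
Words beginning with a1 determine it all:
  word a1a2a6a4a5a3 has sign +1, contributing +[[[[[a1, a2], a6], a4], a5], a3]
  word a1a2a6a5a4a3 has sign -1, contributing -[[[[[a1, a2], a6], a5], a4], a3]
  word a1a3a2a6a4a5 has sign -1, contributing -[[[[[a1, a3], a2], a6], a4], a5]
  word a1a3a2a6a5a4 has sign +1, contributing +[[[[[a1, a3], a2], a6], a5], a4]
  word a1a3a4a5a2a6 has sign +1, contributing +[[[[[a1, a3], a4], a5], a2], a6]
  word a1a3a4a5a6a2 has sign -1, contributing -[[[[[a1, a3], a4], a5], a6], a2]
  word a1a3a5a4a2a6 has sign -1, contributing -[[[[[a1, a3], a5], a4], a2], a6]
  word a1a3a5a4a6a2 has sign +1, contributing +[[[[[a1, a3], a5], a4], a6], a2]
  word a1a3a6a2a4a5 has sign +1, contributing +[[[[[a1, a3], a6], a2], a4], a5]
  word a1a3a6a2a5a4 has sign -1, contributing -[[[[[a1, a3], a6], a2], a5], a4]
  word a1a4a5a2a6a3 has sign -1, contributing -[[[[[a1, a4], a5], a2], a6], a3]
  word a1a4a5a6a2a3 has sign +1, contributing +[[[[[a1, a4], a5], a6], a2], a3]
  word a1a5a4a2a6a3 has sign +1, contributing +[[[[[a1, a5], a4], a2], a6], a3]
  word a1a5a4a6a2a3 has sign -1, contributing -[[[[[a1, a5], a4], a6], a2], a3]
  word a1a6a2a4a5a3 has sign -1, contributing -[[[[[a1, a6], a2], a4], a5], a3]
  word a1a6a2a5a4a3 has sign +1, contributing +[[[[[a1, a6], a2], a5], a4], a3]

[[[[[a1, a2], a6], a4], a5], a3] - [[[[[a1, a2], a6], a5], a4], a3] - [[[[[a1, a3], a2], a6], a4], a5] + [[[[[a1, a3], a2], a6], a5], a4] + [[[[[a1, a3], a4], a5], a2], a6] - [[[[[a1, a3], a4], a5], a6], a2] - [[[[[a1, a3], a5], a4], a2], a6] + [[[[[a1, a3], a5], a4], a6], a2] + [[[[[a1, a3], a6], a2], a4], a5] - [[[[[a1, a3], a6], a2], a5], a4] - [[[[[a1, a4], a5], a2], a6], a3] + [[[[[a1, a4], a5], a6], a2], a3] + [[[[[a1, a5], a4], a2], a6], a3] - [[[[[a1, a5], a4], a6], a2], a3] - [[[[[a1, a6], a2], a4], a5], a3] + [[[[[a1, a6], a2], a5], a4], a3]


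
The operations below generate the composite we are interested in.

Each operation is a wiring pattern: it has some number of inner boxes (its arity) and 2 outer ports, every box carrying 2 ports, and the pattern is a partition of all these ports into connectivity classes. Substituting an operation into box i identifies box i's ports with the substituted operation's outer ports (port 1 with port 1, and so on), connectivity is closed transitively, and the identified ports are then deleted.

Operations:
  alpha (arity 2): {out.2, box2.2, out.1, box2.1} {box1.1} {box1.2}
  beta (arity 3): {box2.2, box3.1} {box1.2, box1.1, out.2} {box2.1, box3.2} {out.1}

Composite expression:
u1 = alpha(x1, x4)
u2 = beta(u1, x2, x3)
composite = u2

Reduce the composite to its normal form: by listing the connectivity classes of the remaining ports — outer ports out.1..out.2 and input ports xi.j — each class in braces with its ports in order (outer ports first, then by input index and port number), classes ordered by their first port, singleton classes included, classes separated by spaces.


{out.1} {out.2, x4.1, x4.2} {x1.1} {x1.2} {x2.1, x3.2} {x2.2, x3.1}


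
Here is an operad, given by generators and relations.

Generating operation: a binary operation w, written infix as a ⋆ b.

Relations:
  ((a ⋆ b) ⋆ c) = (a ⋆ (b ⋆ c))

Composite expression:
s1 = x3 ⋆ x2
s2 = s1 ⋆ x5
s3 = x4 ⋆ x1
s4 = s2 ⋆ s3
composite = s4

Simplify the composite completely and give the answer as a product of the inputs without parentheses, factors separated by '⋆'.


All parenthesizations of w agree; list the x-inputs left to right.
(x3 ⋆ x2) spells out as x3 ⋆ x2
((x3 ⋆ x2) ⋆ x5) spells out as x3 ⋆ x2 ⋆ x5
(x4 ⋆ x1) spells out as x4 ⋆ x1
(((x3 ⋆ x2) ⋆ x5) ⋆ (x4 ⋆ x1)) spells out as x3 ⋆ x2 ⋆ x5 ⋆ x4 ⋆ x1

x3 ⋆ x2 ⋆ x5 ⋆ x4 ⋆ x1


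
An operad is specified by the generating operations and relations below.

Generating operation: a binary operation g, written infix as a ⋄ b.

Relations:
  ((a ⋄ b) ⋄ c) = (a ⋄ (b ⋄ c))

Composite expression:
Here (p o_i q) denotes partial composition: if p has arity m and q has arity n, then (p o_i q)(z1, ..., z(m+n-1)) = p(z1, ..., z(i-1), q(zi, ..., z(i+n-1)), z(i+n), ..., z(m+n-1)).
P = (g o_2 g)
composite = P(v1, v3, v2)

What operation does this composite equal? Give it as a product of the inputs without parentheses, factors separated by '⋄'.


v1 ⋄ v3 ⋄ v2

Every regrouping of g is equal, so read the v-inputs in written order.
(v3 ⋄ v2) reduces to v3 ⋄ v2
(v1 ⋄ (v3 ⋄ v2)) reduces to v1 ⋄ v3 ⋄ v2


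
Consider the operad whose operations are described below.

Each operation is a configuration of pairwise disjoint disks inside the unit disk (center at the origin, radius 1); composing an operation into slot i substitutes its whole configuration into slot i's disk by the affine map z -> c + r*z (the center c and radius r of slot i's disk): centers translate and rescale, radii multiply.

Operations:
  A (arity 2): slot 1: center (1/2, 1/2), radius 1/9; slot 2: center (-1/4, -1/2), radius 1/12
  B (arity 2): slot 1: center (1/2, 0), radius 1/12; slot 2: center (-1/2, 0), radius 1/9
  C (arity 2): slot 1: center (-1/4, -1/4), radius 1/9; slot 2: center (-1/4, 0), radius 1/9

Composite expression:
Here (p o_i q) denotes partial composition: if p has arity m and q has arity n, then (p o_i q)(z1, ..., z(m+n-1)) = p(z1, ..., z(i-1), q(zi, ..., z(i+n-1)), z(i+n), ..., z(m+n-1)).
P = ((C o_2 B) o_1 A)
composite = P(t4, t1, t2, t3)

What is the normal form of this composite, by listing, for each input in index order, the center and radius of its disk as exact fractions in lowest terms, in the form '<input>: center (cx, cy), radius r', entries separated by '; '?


t1: center (-5/18, -11/36), radius 1/108; t2: center (-7/36, 0), radius 1/108; t3: center (-11/36, 0), radius 1/81; t4: center (-7/36, -7/36), radius 1/81

Follow each t-input down from C: c' goes to c + r*c', radius to r*r'.
input t4: applying the 2 nested substitutions gives center (-7/36, -7/36), radius 1/81
input t1: applying the 2 nested substitutions gives center (-5/18, -11/36), radius 1/108
input t2: applying the 2 nested substitutions gives center (-7/36, 0), radius 1/108
input t3: applying the 2 nested substitutions gives center (-11/36, 0), radius 1/81
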